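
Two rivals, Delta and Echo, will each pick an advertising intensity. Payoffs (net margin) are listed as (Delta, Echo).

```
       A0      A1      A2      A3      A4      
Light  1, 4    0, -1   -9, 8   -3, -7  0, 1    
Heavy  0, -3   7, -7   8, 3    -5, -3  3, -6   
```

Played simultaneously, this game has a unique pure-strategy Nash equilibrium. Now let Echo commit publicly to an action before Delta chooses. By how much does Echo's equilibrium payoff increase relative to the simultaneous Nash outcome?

Delta best-responds to each possible Echo move:
- A0: Delta compares 1, 0 and picks Light; Echo would get 4.
- A1: Delta compares 0, 7 and picks Heavy; Echo would get -7.
- A2: Delta compares -9, 8 and picks Heavy; Echo would get 3.
- A3: Delta compares -3, -5 and picks Light; Echo would get -7.
- A4: Delta compares 0, 3 and picks Heavy; Echo would get -6.
Maximizing over 4, -7, 3, -7, -6, Echo chooses A0. Subgame-perfect outcome: (Light, A0) with payoffs (1, 4).
For the simultaneous game, intersect best replies.
Delta's best replies: A0→Light; A1→Heavy; A2→Heavy; A3→Light; A4→Heavy.
Echo's best replies: Light→A2; Heavy→A2.
The unique mutual best reply is (Heavy, A2), giving (8, 3).
Echo's commitment gain: 4 − 3 = 1.

1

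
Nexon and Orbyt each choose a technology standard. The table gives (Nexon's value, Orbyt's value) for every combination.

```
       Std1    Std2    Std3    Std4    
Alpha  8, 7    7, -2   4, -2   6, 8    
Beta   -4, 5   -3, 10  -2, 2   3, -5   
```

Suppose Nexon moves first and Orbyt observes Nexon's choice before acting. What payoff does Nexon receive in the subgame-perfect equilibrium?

6

Work backward from Orbyt's decision.
- Alpha: BR = Std4, leader payoff 6.
- Beta: BR = Std2, leader payoff -3.
Maximizing over 6, -3, Nexon chooses Alpha. Subgame-perfect outcome: (Alpha, Std4) with payoffs (6, 8).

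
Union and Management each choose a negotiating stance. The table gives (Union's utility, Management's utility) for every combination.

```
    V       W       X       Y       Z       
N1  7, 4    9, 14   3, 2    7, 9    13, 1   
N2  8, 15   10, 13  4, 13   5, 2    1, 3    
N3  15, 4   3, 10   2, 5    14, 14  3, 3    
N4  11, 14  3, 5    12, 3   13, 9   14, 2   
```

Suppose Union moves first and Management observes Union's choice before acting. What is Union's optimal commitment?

Solve by backward induction (Union leads).
- N1: Management compares 4, 14, 2, 9, 1 and picks W; Union would get 9.
- N2: Management compares 15, 13, 13, 2, 3 and picks V; Union would get 8.
- N3: Management compares 4, 10, 5, 14, 3 and picks Y; Union would get 14.
- N4: Management compares 14, 5, 3, 9, 2 and picks V; Union would get 11.
Maximizing over 9, 8, 14, 11, Union chooses N3. Subgame-perfect outcome: (N3, Y) with payoffs (14, 14).

N3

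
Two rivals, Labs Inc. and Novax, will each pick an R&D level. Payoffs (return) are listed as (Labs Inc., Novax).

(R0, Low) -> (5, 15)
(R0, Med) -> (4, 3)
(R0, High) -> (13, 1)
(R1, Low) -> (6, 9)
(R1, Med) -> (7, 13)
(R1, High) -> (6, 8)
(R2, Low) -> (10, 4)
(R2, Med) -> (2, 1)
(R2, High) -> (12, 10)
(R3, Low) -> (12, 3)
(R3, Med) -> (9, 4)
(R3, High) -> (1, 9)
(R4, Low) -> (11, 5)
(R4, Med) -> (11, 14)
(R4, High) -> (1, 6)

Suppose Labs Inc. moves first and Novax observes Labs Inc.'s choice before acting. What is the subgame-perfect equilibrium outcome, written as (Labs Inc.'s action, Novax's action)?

Backward induction with Labs Inc. moving first.
- R0: Novax compares 15, 3, 1 and picks Low; Labs Inc. would get 5.
- R1: Novax compares 9, 13, 8 and picks Med; Labs Inc. would get 7.
- R2: Novax compares 4, 1, 10 and picks High; Labs Inc. would get 12.
- R3: Novax compares 3, 4, 9 and picks High; Labs Inc. would get 1.
- R4: Novax compares 5, 14, 6 and picks Med; Labs Inc. would get 11.
Labs Inc.'s induced payoffs are 5, 7, 12, 1, 11, so Labs Inc. commits to R2. Subgame-perfect outcome: (R2, High) with payoffs (12, 10).

(R2, High)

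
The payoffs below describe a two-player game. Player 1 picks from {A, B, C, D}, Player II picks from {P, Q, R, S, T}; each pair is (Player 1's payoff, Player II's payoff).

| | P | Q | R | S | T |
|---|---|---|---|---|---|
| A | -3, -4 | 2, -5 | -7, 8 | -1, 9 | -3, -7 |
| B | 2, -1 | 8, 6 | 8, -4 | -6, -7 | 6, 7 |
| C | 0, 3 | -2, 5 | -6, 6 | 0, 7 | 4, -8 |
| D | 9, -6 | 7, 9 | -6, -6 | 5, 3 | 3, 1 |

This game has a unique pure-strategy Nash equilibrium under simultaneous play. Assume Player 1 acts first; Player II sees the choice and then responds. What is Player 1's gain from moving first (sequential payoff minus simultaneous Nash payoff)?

Player II best-responds to each possible Player 1 move:
- A → Player II plays S (best of -4, -5, 8, 9, -7); Player 1 gets -1.
- B → Player II plays T (best of -1, 6, -4, -7, 7); Player 1 gets 6.
- C → Player II plays S (best of 3, 5, 6, 7, -8); Player 1 gets 0.
- D → Player II plays Q (best of -6, 9, -6, 3, 1); Player 1 gets 7.
Among -1, 6, 0, 7, the best is 7 at D. Subgame-perfect outcome: (D, Q) with payoffs (7, 9).
For the simultaneous game, intersect best replies.
Player 1's best replies: P→D; Q→B; R→B; S→D; T→B.
Player II's best replies: A→S; B→T; C→S; D→Q.
Only (B, T) has each player best-responding; Nash payoffs (6, 7).
Player 1's commitment gain: 7 − 6 = 1.

1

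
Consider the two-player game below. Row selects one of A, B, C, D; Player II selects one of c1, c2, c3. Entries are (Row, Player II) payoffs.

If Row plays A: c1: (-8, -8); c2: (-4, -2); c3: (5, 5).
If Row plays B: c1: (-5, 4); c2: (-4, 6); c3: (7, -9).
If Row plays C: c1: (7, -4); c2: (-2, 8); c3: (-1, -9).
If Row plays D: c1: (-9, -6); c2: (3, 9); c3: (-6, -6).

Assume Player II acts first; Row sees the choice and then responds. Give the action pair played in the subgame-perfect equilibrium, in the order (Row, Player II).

(D, c2)

Row best-responds to each possible Player II move:
- c1: Row compares -8, -5, 7, -9 and picks C; Player II would get -4.
- c2: Row compares -4, -4, -2, 3 and picks D; Player II would get 9.
- c3: Row compares 5, 7, -1, -6 and picks B; Player II would get -9.
Maximizing over -4, 9, -9, Player II chooses c2. Subgame-perfect outcome: (D, c2) with payoffs (3, 9).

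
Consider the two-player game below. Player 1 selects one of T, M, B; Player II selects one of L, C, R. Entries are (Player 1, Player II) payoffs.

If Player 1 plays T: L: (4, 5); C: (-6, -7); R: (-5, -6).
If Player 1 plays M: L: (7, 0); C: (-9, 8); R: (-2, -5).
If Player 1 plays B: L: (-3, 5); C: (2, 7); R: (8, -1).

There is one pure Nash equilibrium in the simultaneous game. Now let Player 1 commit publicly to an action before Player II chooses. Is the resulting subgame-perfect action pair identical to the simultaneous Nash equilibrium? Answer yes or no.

no

Solve by backward induction (Player 1 leads).
- T → Player II plays L (best of 5, -7, -6); Player 1 gets 4.
- M → Player II plays C (best of 0, 8, -5); Player 1 gets -9.
- B → Player II plays C (best of 5, 7, -1); Player 1 gets 2.
Among 4, -9, 2, the best is 4 at T. Subgame-perfect outcome: (T, L) with payoffs (4, 5).
For the simultaneous game, intersect best replies.
Player 1's best replies: L→M; C→B; R→B.
Player II's best replies: T→L; M→C; B→C.
Only (B, C) has each player best-responding; Nash payoffs (2, 7).
Sequential outcome (T, L) differs from the Nash profile (B, C).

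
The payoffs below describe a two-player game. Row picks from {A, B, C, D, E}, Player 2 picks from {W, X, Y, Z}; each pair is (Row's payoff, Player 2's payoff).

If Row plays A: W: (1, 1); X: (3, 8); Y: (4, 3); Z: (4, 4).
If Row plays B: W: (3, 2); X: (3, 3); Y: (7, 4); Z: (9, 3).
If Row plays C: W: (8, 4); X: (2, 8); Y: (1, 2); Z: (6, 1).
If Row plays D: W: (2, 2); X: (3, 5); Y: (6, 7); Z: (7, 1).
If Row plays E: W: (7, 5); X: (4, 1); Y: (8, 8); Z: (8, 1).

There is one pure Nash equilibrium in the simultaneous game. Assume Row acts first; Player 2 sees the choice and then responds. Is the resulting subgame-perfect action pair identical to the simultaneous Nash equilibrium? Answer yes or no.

Player 2 best-responds to each possible Row move:
- A: Player 2 compares 1, 8, 3, 4 and picks X; Row would get 3.
- B: Player 2 compares 2, 3, 4, 3 and picks Y; Row would get 7.
- C: Player 2 compares 4, 8, 2, 1 and picks X; Row would get 2.
- D: Player 2 compares 2, 5, 7, 1 and picks Y; Row would get 6.
- E: Player 2 compares 5, 1, 8, 1 and picks Y; Row would get 8.
Among 3, 7, 2, 6, 8, the best is 8 at E. Subgame-perfect outcome: (E, Y) with payoffs (8, 8).
Under simultaneous play:
Row's best replies: W→C; X→E; Y→E; Z→B.
Player 2's best replies: A→X; B→Y; C→X; D→Y; E→Y.
The unique mutual best reply is (E, Y), giving (8, 8).
Sequential outcome (E, Y) coincides with the Nash profile (E, Y).

yes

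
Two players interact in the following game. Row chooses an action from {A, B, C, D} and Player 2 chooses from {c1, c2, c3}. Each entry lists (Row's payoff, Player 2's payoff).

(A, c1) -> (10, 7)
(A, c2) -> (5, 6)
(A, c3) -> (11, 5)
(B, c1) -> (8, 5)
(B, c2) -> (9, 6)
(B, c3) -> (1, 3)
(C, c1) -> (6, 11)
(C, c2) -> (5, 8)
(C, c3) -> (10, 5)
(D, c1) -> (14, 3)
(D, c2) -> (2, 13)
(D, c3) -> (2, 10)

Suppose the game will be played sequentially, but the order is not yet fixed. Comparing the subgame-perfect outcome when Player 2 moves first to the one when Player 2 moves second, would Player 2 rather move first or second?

If Row leads: Player 2's best replies are A→c1, B→c2, C→c1, D→c2; Row's induced payoffs 10, 9, 6, 2; outcome (A, c1), payoffs (10, 7).
If Player 2 leads: Row's best replies are c1→D, c2→B, c3→A; Player 2's induced payoffs 3, 6, 5; outcome (B, c2), payoffs (9, 6).
Player 2 gets 6 moving first and 7 moving second, so Player 2 prefers to move second.

second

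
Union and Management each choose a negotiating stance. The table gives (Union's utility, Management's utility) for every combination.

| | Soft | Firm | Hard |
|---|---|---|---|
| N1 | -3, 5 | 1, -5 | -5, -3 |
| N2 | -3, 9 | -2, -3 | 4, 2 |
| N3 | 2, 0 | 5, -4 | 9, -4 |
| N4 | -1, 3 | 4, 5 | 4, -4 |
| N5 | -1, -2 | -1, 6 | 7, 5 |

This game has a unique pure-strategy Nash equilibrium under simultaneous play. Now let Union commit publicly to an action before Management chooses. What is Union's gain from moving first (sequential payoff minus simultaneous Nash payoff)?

2

Work backward from Management's decision.
- N1 → Management plays Soft (best of 5, -5, -3); Union gets -3.
- N2 → Management plays Soft (best of 9, -3, 2); Union gets -3.
- N3 → Management plays Soft (best of 0, -4, -4); Union gets 2.
- N4 → Management plays Firm (best of 3, 5, -4); Union gets 4.
- N5 → Management plays Firm (best of -2, 6, 5); Union gets -1.
Maximizing over -3, -3, 2, 4, -1, Union chooses N4. Subgame-perfect outcome: (N4, Firm) with payoffs (4, 5).
For the simultaneous game, intersect best replies.
Union's best replies: Soft→N3; Firm→N3; Hard→N3.
Management's best replies: N1→Soft; N2→Soft; N3→Soft; N4→Firm; N5→Firm.
The unique mutual best reply is (N3, Soft), giving (2, 0).
Union's commitment gain: 4 − 2 = 2.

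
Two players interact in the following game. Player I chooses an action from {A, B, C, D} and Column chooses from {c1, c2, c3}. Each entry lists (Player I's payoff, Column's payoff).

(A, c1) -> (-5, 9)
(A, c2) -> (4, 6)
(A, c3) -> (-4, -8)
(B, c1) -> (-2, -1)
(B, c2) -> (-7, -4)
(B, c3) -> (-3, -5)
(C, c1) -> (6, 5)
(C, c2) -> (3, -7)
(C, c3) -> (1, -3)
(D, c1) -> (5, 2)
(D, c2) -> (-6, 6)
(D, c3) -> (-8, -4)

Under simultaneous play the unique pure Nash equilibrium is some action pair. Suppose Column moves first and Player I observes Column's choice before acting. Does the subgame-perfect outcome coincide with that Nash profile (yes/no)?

Work backward from Player I's decision.
- c1: Player I compares -5, -2, 6, 5 and picks C; Column would get 5.
- c2: Player I compares 4, -7, 3, -6 and picks A; Column would get 6.
- c3: Player I compares -4, -3, 1, -8 and picks C; Column would get -3.
Column's induced payoffs are 5, 6, -3, so Column commits to c2. Subgame-perfect outcome: (A, c2) with payoffs (4, 6).
For the simultaneous game, intersect best replies.
Player I's best replies: c1→C; c2→A; c3→C.
Column's best replies: A→c1; B→c1; C→c1; D→c2.
The unique mutual best reply is (C, c1), giving (6, 5).
Sequential outcome (A, c2) differs from the Nash profile (C, c1).

no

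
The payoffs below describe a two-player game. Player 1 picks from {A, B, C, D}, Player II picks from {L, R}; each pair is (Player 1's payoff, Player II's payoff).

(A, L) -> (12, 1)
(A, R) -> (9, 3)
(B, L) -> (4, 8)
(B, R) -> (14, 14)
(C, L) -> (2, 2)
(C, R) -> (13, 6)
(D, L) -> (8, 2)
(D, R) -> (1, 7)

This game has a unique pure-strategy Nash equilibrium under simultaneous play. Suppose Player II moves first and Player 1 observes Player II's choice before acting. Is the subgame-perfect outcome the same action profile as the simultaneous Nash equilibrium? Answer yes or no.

yes

Backward induction with Player II moving first.
- L: Player 1 compares 12, 4, 2, 8 and picks A; Player II would get 1.
- R: Player 1 compares 9, 14, 13, 1 and picks B; Player II would get 14.
Player II's induced payoffs are 1, 14, so Player II commits to R. Subgame-perfect outcome: (B, R) with payoffs (14, 14).
Now find the simultaneous Nash equilibrium.
Player 1's best replies: L→A; R→B.
Player II's best replies: A→R; B→R; C→R; D→R.
The unique mutual best reply is (B, R), giving (14, 14).
Sequential outcome (B, R) coincides with the Nash profile (B, R).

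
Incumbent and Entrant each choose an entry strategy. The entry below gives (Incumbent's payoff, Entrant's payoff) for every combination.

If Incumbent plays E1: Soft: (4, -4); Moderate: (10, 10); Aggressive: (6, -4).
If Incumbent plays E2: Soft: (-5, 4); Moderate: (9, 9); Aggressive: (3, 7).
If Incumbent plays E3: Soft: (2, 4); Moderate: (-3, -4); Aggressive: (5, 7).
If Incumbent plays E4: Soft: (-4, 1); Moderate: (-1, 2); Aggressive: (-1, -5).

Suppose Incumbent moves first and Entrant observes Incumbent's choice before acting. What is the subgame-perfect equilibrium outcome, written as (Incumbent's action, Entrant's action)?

(E1, Moderate)

Work backward from Entrant's decision.
- E1: Entrant compares -4, 10, -4 and picks Moderate; Incumbent would get 10.
- E2: Entrant compares 4, 9, 7 and picks Moderate; Incumbent would get 9.
- E3: Entrant compares 4, -4, 7 and picks Aggressive; Incumbent would get 5.
- E4: Entrant compares 1, 2, -5 and picks Moderate; Incumbent would get -1.
Incumbent's induced payoffs are 10, 9, 5, -1, so Incumbent commits to E1. Subgame-perfect outcome: (E1, Moderate) with payoffs (10, 10).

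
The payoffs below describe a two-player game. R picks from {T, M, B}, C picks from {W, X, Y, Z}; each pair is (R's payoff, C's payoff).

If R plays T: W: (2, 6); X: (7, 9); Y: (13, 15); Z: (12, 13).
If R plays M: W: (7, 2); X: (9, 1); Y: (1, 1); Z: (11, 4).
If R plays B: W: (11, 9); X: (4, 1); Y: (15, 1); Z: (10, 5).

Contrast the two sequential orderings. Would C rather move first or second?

If R leads: C's best replies are T→Y, M→Z, B→W; R's induced payoffs 13, 11, 11; outcome (T, Y), payoffs (13, 15).
If C leads: R's best replies are W→B, X→M, Y→B, Z→T; C's induced payoffs 9, 1, 1, 13; outcome (T, Z), payoffs (12, 13).
C gets 13 moving first and 15 moving second, so C prefers to move second.

second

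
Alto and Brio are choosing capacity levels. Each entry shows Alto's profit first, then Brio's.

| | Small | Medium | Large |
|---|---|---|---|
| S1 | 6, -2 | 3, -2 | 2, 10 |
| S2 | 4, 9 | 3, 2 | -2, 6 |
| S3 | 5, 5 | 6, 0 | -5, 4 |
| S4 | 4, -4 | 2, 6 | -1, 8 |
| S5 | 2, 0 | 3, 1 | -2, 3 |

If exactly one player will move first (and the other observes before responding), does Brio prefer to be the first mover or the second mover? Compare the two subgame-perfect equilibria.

If Alto leads: Brio's best replies are S1→Large, S2→Small, S3→Small, S4→Large, S5→Large; Alto's induced payoffs 2, 4, 5, -1, -2; outcome (S3, Small), payoffs (5, 5).
If Brio leads: Alto's best replies are Small→S1, Medium→S3, Large→S1; Brio's induced payoffs -2, 0, 10; outcome (S1, Large), payoffs (2, 10).
Brio gets 10 moving first and 5 moving second, so Brio prefers to move first.

first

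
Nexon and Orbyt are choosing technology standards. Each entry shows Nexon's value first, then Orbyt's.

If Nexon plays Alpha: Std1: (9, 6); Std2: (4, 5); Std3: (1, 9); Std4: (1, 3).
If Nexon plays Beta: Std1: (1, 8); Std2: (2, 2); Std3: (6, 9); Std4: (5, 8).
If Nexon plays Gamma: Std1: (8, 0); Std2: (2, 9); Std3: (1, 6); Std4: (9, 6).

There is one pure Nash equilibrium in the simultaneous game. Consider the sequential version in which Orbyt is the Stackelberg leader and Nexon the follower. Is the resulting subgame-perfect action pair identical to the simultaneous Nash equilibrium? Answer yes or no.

Solve by backward induction (Orbyt leads).
- Std1 → Nexon plays Alpha (best of 9, 1, 8); Orbyt gets 6.
- Std2 → Nexon plays Alpha (best of 4, 2, 2); Orbyt gets 5.
- Std3 → Nexon plays Beta (best of 1, 6, 1); Orbyt gets 9.
- Std4 → Nexon plays Gamma (best of 1, 5, 9); Orbyt gets 6.
Maximizing over 6, 5, 9, 6, Orbyt chooses Std3. Subgame-perfect outcome: (Beta, Std3) with payoffs (6, 9).
Under simultaneous play:
Nexon's best replies: Std1→Alpha; Std2→Alpha; Std3→Beta; Std4→Gamma.
Orbyt's best replies: Alpha→Std3; Beta→Std3; Gamma→Std2.
Only (Beta, Std3) has each player best-responding; Nash payoffs (6, 9).
Sequential outcome (Beta, Std3) coincides with the Nash profile (Beta, Std3).

yes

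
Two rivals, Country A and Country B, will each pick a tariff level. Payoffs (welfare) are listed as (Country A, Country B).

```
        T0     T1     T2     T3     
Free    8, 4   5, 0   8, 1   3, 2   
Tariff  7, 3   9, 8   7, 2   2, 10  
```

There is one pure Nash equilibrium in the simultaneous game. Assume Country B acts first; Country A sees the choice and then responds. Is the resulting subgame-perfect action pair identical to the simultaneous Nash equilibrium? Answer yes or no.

no

Backward induction with Country B moving first.
- T0 → Country A plays Free (best of 8, 7); Country B gets 4.
- T1 → Country A plays Tariff (best of 5, 9); Country B gets 8.
- T2 → Country A plays Free (best of 8, 7); Country B gets 1.
- T3 → Country A plays Free (best of 3, 2); Country B gets 2.
Maximizing over 4, 8, 1, 2, Country B chooses T1. Subgame-perfect outcome: (Tariff, T1) with payoffs (9, 8).
Under simultaneous play:
Country A's best replies: T0→Free; T1→Tariff; T2→Free; T3→Free.
Country B's best replies: Free→T0; Tariff→T3.
Only (Free, T0) has each player best-responding; Nash payoffs (8, 4).
Sequential outcome (Tariff, T1) differs from the Nash profile (Free, T0).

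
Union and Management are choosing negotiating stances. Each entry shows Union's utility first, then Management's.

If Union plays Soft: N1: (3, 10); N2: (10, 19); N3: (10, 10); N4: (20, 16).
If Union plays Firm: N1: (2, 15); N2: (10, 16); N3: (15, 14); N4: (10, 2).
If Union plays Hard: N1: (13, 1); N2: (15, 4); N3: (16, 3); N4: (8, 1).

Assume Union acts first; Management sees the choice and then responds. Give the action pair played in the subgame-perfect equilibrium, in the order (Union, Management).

(Hard, N2)

Solve by backward induction (Union leads).
- Soft: BR = N2, leader payoff 10.
- Firm: BR = N2, leader payoff 10.
- Hard: BR = N2, leader payoff 15.
Union's induced payoffs are 10, 10, 15, so Union commits to Hard. Subgame-perfect outcome: (Hard, N2) with payoffs (15, 4).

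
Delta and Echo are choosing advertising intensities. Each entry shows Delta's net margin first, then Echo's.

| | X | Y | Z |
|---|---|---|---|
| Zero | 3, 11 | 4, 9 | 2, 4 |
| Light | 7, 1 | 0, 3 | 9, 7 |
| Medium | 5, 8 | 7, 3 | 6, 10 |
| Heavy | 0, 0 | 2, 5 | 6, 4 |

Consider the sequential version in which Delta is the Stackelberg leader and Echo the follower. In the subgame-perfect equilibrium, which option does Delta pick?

Work backward from Echo's decision.
- Zero → Echo plays X (best of 11, 9, 4); Delta gets 3.
- Light → Echo plays Z (best of 1, 3, 7); Delta gets 9.
- Medium → Echo plays Z (best of 8, 3, 10); Delta gets 6.
- Heavy → Echo plays Y (best of 0, 5, 4); Delta gets 2.
Among 3, 9, 6, 2, the best is 9 at Light. Subgame-perfect outcome: (Light, Z) with payoffs (9, 7).

Light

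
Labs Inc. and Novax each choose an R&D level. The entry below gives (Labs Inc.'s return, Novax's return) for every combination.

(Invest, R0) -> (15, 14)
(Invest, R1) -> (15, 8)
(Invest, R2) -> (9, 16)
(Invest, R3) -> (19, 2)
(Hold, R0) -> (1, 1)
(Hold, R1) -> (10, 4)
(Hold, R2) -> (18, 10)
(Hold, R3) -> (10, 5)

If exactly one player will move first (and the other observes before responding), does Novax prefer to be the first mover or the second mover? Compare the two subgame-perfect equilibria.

first

If Labs Inc. leads: Novax's best replies are Invest→R2, Hold→R2; Labs Inc.'s induced payoffs 9, 18; outcome (Hold, R2), payoffs (18, 10).
If Novax leads: Labs Inc.'s best replies are R0→Invest, R1→Invest, R2→Hold, R3→Invest; Novax's induced payoffs 14, 8, 10, 2; outcome (Invest, R0), payoffs (15, 14).
Novax gets 14 moving first and 10 moving second, so Novax prefers to move first.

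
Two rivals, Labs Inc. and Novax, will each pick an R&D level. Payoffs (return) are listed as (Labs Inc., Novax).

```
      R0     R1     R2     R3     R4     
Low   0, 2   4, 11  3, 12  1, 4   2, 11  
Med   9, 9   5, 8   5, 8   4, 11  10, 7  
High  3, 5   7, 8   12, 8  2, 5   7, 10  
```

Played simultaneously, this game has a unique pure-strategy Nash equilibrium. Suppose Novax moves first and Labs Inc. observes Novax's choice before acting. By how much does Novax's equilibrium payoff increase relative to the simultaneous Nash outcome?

0

Work backward from Labs Inc.'s decision.
- R0: Labs Inc. compares 0, 9, 3 and picks Med; Novax would get 9.
- R1: Labs Inc. compares 4, 5, 7 and picks High; Novax would get 8.
- R2: Labs Inc. compares 3, 5, 12 and picks High; Novax would get 8.
- R3: Labs Inc. compares 1, 4, 2 and picks Med; Novax would get 11.
- R4: Labs Inc. compares 2, 10, 7 and picks Med; Novax would get 7.
Among 9, 8, 8, 11, 7, the best is 11 at R3. Subgame-perfect outcome: (Med, R3) with payoffs (4, 11).
Now find the simultaneous Nash equilibrium.
Labs Inc.'s best replies: R0→Med; R1→High; R2→High; R3→Med; R4→Med.
Novax's best replies: Low→R2; Med→R3; High→R4.
The unique mutual best reply is (Med, R3), giving (4, 11).
Novax's commitment gain: 11 − 11 = 0.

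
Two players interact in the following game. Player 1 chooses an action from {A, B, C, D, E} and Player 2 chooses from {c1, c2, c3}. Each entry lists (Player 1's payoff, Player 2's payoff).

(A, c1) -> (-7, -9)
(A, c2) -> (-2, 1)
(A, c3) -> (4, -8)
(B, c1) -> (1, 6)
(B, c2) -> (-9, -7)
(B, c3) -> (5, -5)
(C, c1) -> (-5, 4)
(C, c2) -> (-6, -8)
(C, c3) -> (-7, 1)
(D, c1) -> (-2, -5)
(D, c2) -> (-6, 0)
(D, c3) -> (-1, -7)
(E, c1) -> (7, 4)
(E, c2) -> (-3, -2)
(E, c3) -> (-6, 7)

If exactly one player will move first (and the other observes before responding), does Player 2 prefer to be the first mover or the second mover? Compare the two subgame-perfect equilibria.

second

If Player 1 leads: Player 2's best replies are A→c2, B→c1, C→c1, D→c2, E→c3; Player 1's induced payoffs -2, 1, -5, -6, -6; outcome (B, c1), payoffs (1, 6).
If Player 2 leads: Player 1's best replies are c1→E, c2→A, c3→B; Player 2's induced payoffs 4, 1, -5; outcome (E, c1), payoffs (7, 4).
Player 2 gets 4 moving first and 6 moving second, so Player 2 prefers to move second.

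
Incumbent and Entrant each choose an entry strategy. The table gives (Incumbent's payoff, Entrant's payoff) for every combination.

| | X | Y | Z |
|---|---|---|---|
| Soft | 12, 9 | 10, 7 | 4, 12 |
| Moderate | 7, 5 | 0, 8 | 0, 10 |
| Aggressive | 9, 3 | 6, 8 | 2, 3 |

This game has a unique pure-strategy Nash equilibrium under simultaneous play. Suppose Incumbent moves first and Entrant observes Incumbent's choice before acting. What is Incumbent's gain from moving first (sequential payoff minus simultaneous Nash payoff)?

2

Solve by backward induction (Incumbent leads).
- Soft: BR = Z, leader payoff 4.
- Moderate: BR = Z, leader payoff 0.
- Aggressive: BR = Y, leader payoff 6.
Among 4, 0, 6, the best is 6 at Aggressive. Subgame-perfect outcome: (Aggressive, Y) with payoffs (6, 8).
For the simultaneous game, intersect best replies.
Incumbent's best replies: X→Soft; Y→Soft; Z→Soft.
Entrant's best replies: Soft→Z; Moderate→Z; Aggressive→Y.
The unique mutual best reply is (Soft, Z), giving (4, 12).
Incumbent's commitment gain: 6 − 4 = 2.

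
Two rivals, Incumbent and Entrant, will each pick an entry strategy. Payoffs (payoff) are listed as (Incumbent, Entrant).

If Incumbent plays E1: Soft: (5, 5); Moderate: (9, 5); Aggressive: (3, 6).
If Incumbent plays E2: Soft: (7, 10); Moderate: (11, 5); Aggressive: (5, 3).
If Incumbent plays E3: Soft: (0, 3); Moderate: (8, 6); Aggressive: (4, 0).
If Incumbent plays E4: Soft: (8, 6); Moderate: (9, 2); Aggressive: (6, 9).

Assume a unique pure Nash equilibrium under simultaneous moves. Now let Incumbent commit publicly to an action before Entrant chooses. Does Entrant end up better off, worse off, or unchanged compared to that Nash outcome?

worse off

Work backward from Entrant's decision.
- E1: BR = Aggressive, leader payoff 3.
- E2: BR = Soft, leader payoff 7.
- E3: BR = Moderate, leader payoff 8.
- E4: BR = Aggressive, leader payoff 6.
Incumbent's induced payoffs are 3, 7, 8, 6, so Incumbent commits to E3. Subgame-perfect outcome: (E3, Moderate) with payoffs (8, 6).
Now find the simultaneous Nash equilibrium.
Incumbent's best replies: Soft→E4; Moderate→E2; Aggressive→E4.
Entrant's best replies: E1→Aggressive; E2→Soft; E3→Moderate; E4→Aggressive.
The unique mutual best reply is (E4, Aggressive), giving (6, 9).
Entrant earns 6 sequentially versus 9 at the Nash outcome: worse off.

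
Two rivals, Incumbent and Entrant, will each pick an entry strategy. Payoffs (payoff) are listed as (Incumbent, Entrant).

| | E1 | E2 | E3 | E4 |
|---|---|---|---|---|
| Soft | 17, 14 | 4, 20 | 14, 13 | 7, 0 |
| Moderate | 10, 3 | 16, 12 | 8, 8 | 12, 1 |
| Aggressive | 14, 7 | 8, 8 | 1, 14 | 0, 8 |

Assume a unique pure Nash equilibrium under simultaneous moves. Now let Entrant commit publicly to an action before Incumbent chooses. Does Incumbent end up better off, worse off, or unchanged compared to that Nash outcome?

better off

Incumbent best-responds to each possible Entrant move:
- E1 → Incumbent plays Soft (best of 17, 10, 14); Entrant gets 14.
- E2 → Incumbent plays Moderate (best of 4, 16, 8); Entrant gets 12.
- E3 → Incumbent plays Soft (best of 14, 8, 1); Entrant gets 13.
- E4 → Incumbent plays Moderate (best of 7, 12, 0); Entrant gets 1.
Maximizing over 14, 12, 13, 1, Entrant chooses E1. Subgame-perfect outcome: (Soft, E1) with payoffs (17, 14).
Under simultaneous play:
Incumbent's best replies: E1→Soft; E2→Moderate; E3→Soft; E4→Moderate.
Entrant's best replies: Soft→E2; Moderate→E2; Aggressive→E3.
The unique mutual best reply is (Moderate, E2), giving (16, 12).
Incumbent earns 17 sequentially versus 16 at the Nash outcome: better off.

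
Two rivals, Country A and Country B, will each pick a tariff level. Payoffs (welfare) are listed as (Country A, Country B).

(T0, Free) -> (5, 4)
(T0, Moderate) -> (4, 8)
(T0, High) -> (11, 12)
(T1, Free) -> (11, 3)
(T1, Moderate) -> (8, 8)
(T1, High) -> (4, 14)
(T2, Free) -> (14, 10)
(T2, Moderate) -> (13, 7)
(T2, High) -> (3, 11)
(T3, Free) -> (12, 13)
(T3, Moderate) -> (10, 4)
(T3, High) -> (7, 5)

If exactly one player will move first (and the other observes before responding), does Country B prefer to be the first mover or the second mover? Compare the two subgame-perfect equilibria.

If Country A leads: Country B's best replies are T0→High, T1→High, T2→High, T3→Free; Country A's induced payoffs 11, 4, 3, 12; outcome (T3, Free), payoffs (12, 13).
If Country B leads: Country A's best replies are Free→T2, Moderate→T2, High→T0; Country B's induced payoffs 10, 7, 12; outcome (T0, High), payoffs (11, 12).
Country B gets 12 moving first and 13 moving second, so Country B prefers to move second.

second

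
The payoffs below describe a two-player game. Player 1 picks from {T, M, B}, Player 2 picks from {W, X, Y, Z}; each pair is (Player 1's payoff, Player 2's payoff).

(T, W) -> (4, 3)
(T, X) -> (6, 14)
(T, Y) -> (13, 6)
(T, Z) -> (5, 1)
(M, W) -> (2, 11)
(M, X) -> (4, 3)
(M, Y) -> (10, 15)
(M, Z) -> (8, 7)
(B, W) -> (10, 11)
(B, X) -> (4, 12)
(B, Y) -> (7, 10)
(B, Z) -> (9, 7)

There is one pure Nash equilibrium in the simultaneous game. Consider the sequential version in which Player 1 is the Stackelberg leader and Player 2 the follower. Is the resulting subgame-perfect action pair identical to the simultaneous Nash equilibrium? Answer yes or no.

Backward induction with Player 1 moving first.
- T: BR = X, leader payoff 6.
- M: BR = Y, leader payoff 10.
- B: BR = X, leader payoff 4.
Among 6, 10, 4, the best is 10 at M. Subgame-perfect outcome: (M, Y) with payoffs (10, 15).
For the simultaneous game, intersect best replies.
Player 1's best replies: W→B; X→T; Y→T; Z→B.
Player 2's best replies: T→X; M→Y; B→X.
Only (T, X) has each player best-responding; Nash payoffs (6, 14).
Sequential outcome (M, Y) differs from the Nash profile (T, X).

no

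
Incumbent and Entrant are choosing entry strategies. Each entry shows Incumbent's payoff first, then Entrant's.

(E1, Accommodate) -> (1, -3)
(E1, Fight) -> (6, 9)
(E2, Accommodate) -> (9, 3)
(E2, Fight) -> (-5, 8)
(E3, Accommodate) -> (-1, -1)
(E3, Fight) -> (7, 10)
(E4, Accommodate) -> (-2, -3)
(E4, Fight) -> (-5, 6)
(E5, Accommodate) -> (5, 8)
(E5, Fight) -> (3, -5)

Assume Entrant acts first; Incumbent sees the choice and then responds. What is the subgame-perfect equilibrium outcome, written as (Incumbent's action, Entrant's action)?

(E3, Fight)

Incumbent best-responds to each possible Entrant move:
- Accommodate: BR = E2, leader payoff 3.
- Fight: BR = E3, leader payoff 10.
Maximizing over 3, 10, Entrant chooses Fight. Subgame-perfect outcome: (E3, Fight) with payoffs (7, 10).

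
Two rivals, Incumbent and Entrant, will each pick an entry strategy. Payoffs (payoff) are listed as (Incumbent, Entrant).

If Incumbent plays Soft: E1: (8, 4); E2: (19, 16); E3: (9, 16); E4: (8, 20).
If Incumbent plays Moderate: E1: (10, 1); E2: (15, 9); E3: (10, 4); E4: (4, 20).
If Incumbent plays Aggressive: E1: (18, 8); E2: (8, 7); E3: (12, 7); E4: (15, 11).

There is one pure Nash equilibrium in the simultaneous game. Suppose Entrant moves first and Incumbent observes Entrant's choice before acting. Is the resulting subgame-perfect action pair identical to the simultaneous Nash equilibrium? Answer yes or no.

no

Solve by backward induction (Entrant leads).
- E1: BR = Aggressive, leader payoff 8.
- E2: BR = Soft, leader payoff 16.
- E3: BR = Aggressive, leader payoff 7.
- E4: BR = Aggressive, leader payoff 11.
Among 8, 16, 7, 11, the best is 16 at E2. Subgame-perfect outcome: (Soft, E2) with payoffs (19, 16).
Now find the simultaneous Nash equilibrium.
Incumbent's best replies: E1→Aggressive; E2→Soft; E3→Aggressive; E4→Aggressive.
Entrant's best replies: Soft→E4; Moderate→E4; Aggressive→E4.
Only (Aggressive, E4) has each player best-responding; Nash payoffs (15, 11).
Sequential outcome (Soft, E2) differs from the Nash profile (Aggressive, E4).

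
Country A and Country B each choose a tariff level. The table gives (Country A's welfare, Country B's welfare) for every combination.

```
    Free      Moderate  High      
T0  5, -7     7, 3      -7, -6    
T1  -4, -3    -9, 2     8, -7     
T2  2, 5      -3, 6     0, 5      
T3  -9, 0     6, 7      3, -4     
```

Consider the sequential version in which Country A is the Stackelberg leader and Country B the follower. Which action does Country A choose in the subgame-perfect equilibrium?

T0

Solve by backward induction (Country A leads).
- T0 → Country B plays Moderate (best of -7, 3, -6); Country A gets 7.
- T1 → Country B plays Moderate (best of -3, 2, -7); Country A gets -9.
- T2 → Country B plays Moderate (best of 5, 6, 5); Country A gets -3.
- T3 → Country B plays Moderate (best of 0, 7, -4); Country A gets 6.
Maximizing over 7, -9, -3, 6, Country A chooses T0. Subgame-perfect outcome: (T0, Moderate) with payoffs (7, 3).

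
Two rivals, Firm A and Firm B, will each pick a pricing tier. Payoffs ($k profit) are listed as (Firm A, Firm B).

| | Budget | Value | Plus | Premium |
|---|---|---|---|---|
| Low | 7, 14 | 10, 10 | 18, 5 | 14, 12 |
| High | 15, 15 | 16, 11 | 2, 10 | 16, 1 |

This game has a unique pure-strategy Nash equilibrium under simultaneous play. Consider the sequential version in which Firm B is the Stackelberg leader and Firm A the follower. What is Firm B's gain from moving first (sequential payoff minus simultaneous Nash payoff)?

Solve by backward induction (Firm B leads).
- Budget: Firm A compares 7, 15 and picks High; Firm B would get 15.
- Value: Firm A compares 10, 16 and picks High; Firm B would get 11.
- Plus: Firm A compares 18, 2 and picks Low; Firm B would get 5.
- Premium: Firm A compares 14, 16 and picks High; Firm B would get 1.
Firm B's induced payoffs are 15, 11, 5, 1, so Firm B commits to Budget. Subgame-perfect outcome: (High, Budget) with payoffs (15, 15).
Now find the simultaneous Nash equilibrium.
Firm A's best replies: Budget→High; Value→High; Plus→Low; Premium→High.
Firm B's best replies: Low→Budget; High→Budget.
The unique mutual best reply is (High, Budget), giving (15, 15).
Firm B's commitment gain: 15 − 15 = 0.

0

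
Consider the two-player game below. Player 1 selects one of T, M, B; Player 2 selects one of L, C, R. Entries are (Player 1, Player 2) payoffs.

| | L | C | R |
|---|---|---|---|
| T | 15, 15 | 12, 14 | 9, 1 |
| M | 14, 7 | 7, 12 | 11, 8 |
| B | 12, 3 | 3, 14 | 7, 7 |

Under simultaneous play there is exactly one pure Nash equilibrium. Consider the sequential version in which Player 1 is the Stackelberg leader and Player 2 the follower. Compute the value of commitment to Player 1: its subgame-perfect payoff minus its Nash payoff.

0

Backward induction with Player 1 moving first.
- T: BR = L, leader payoff 15.
- M: BR = C, leader payoff 7.
- B: BR = C, leader payoff 3.
Among 15, 7, 3, the best is 15 at T. Subgame-perfect outcome: (T, L) with payoffs (15, 15).
Under simultaneous play:
Player 1's best replies: L→T; C→T; R→M.
Player 2's best replies: T→L; M→C; B→C.
Only (T, L) has each player best-responding; Nash payoffs (15, 15).
Player 1's commitment gain: 15 − 15 = 0.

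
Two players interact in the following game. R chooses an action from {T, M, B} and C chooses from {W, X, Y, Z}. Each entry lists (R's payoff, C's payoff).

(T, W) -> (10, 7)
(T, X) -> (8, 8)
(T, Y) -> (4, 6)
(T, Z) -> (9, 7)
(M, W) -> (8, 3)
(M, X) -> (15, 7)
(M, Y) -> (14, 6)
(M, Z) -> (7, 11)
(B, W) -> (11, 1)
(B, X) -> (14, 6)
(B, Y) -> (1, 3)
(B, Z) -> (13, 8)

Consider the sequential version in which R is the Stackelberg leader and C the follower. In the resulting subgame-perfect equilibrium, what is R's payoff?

13

C best-responds to each possible R move:
- T → C plays X (best of 7, 8, 6, 7); R gets 8.
- M → C plays Z (best of 3, 7, 6, 11); R gets 7.
- B → C plays Z (best of 1, 6, 3, 8); R gets 13.
Among 8, 7, 13, the best is 13 at B. Subgame-perfect outcome: (B, Z) with payoffs (13, 8).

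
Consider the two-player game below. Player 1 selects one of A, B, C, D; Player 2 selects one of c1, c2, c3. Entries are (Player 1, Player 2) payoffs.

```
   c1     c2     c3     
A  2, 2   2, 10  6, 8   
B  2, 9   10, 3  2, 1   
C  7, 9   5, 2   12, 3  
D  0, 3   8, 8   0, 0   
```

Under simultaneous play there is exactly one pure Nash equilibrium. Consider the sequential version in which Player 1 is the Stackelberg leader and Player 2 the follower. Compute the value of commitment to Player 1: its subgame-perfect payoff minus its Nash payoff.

1

Work backward from Player 2's decision.
- A → Player 2 plays c2 (best of 2, 10, 8); Player 1 gets 2.
- B → Player 2 plays c1 (best of 9, 3, 1); Player 1 gets 2.
- C → Player 2 plays c1 (best of 9, 2, 3); Player 1 gets 7.
- D → Player 2 plays c2 (best of 3, 8, 0); Player 1 gets 8.
Maximizing over 2, 2, 7, 8, Player 1 chooses D. Subgame-perfect outcome: (D, c2) with payoffs (8, 8).
For the simultaneous game, intersect best replies.
Player 1's best replies: c1→C; c2→B; c3→C.
Player 2's best replies: A→c2; B→c1; C→c1; D→c2.
The unique mutual best reply is (C, c1), giving (7, 9).
Player 1's commitment gain: 8 − 7 = 1.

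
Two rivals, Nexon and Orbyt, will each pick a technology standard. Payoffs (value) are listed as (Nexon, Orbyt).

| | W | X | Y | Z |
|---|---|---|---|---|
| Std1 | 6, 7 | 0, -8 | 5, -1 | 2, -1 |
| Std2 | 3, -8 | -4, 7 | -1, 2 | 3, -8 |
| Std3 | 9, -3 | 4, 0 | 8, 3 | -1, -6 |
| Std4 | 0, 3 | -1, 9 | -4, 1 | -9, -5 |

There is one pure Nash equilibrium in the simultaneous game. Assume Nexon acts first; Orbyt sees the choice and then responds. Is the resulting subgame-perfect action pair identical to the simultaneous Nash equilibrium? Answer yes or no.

yes

Solve by backward induction (Nexon leads).
- Std1 → Orbyt plays W (best of 7, -8, -1, -1); Nexon gets 6.
- Std2 → Orbyt plays X (best of -8, 7, 2, -8); Nexon gets -4.
- Std3 → Orbyt plays Y (best of -3, 0, 3, -6); Nexon gets 8.
- Std4 → Orbyt plays X (best of 3, 9, 1, -5); Nexon gets -1.
Nexon's induced payoffs are 6, -4, 8, -1, so Nexon commits to Std3. Subgame-perfect outcome: (Std3, Y) with payoffs (8, 3).
Now find the simultaneous Nash equilibrium.
Nexon's best replies: W→Std3; X→Std3; Y→Std3; Z→Std2.
Orbyt's best replies: Std1→W; Std2→X; Std3→Y; Std4→X.
The unique mutual best reply is (Std3, Y), giving (8, 3).
Sequential outcome (Std3, Y) coincides with the Nash profile (Std3, Y).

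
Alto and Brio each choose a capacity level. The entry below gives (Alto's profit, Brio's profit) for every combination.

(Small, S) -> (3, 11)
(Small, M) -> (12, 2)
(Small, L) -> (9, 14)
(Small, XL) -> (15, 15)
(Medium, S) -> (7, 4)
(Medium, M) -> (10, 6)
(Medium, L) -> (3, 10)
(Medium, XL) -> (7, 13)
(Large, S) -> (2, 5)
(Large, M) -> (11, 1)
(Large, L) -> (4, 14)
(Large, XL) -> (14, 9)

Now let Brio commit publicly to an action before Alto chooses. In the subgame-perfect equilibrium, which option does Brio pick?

XL

Solve by backward induction (Brio leads).
- S: BR = Medium, leader payoff 4.
- M: BR = Small, leader payoff 2.
- L: BR = Small, leader payoff 14.
- XL: BR = Small, leader payoff 15.
Among 4, 2, 14, 15, the best is 15 at XL. Subgame-perfect outcome: (Small, XL) with payoffs (15, 15).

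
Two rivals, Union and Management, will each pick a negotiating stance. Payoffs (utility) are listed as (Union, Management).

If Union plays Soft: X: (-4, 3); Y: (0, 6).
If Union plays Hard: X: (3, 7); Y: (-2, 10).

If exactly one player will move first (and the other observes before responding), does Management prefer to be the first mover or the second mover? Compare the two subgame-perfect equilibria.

first

If Union leads: Management's best replies are Soft→Y, Hard→Y; Union's induced payoffs 0, -2; outcome (Soft, Y), payoffs (0, 6).
If Management leads: Union's best replies are X→Hard, Y→Soft; Management's induced payoffs 7, 6; outcome (Hard, X), payoffs (3, 7).
Management gets 7 moving first and 6 moving second, so Management prefers to move first.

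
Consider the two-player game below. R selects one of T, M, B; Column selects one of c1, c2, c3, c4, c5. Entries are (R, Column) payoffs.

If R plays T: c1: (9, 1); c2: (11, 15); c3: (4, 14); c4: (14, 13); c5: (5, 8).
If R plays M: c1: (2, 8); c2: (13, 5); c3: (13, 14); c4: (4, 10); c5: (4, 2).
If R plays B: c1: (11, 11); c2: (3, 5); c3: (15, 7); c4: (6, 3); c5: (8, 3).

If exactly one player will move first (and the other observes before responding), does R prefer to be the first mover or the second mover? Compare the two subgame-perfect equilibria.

second

If R leads: Column's best replies are T→c2, M→c3, B→c1; R's induced payoffs 11, 13, 11; outcome (M, c3), payoffs (13, 14).
If Column leads: R's best replies are c1→B, c2→M, c3→B, c4→T, c5→B; Column's induced payoffs 11, 5, 7, 13, 3; outcome (T, c4), payoffs (14, 13).
R gets 13 moving first and 14 moving second, so R prefers to move second.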